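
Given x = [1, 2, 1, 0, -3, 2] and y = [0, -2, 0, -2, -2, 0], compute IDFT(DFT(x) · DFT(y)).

(x ⊛ y)[n] = Σ(m=0 to 5) x[m] · y[(n-m) mod 6]

Computing each output sample:
(x ⊛ y)[0] = -6
(x ⊛ y)[1] = 4
(x ⊛ y)[2] = -2
(x ⊛ y)[3] = -8
(x ⊛ y)[4] = -6
(x ⊛ y)[5] = 0

x ⊛ y = [-6, 4, -2, -8, -6, 0]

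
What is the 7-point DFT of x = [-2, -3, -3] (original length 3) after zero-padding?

Original 3-point DFT: [-8, 1, 1]
Zero-padded 7-point DFT provides frequency interpolation.

DFT_7([x, 0, ...]) = [-8, -3.2029+5.2703i, 1.3705+1.6231i, -1.1676-1.0438i, -1.1676+1.0438i, 1.3705-1.6231i, -3.2029-5.2703i]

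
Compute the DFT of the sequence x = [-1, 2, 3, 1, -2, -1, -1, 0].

X[k] = Σ(n=0 to 7) x[n] · ω_8^(nk)
where ω_8 = e^(-2πi/8)

Computing each X[k]:
X[0] = 1
X[1] = 2.4142-6.8284i
X[2] = -5
X[3] = -0.4142+1.1716i
X[4] = -3
X[5] = -0.4142-1.1716i
X[6] = -5
X[7] = 2.4142+6.8284i

X = [1, 2.4142-6.8284i, -5, -0.4142+1.1716i, -3, -0.4142-1.1716i, -5, 2.4142+6.8284i]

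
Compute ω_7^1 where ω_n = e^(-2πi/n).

ω_7^1 = e^(-2πi·1/7)
= cos(-2π·1/7) + i·sin(-2π·1/7)
= cos(-2π/7) + i·sin(-2π/7)

ω_7^1 = cos(-2π/7) + i·sin(-2π/7) = 0.6235-0.7818i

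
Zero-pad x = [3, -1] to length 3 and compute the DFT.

Original 2-point DFT: [2, 4]
Zero-padded 3-point DFT provides frequency interpolation.

DFT_3([x, 0, ...]) = [2, 3.5000+0.8660i, 3.5000-0.8660i]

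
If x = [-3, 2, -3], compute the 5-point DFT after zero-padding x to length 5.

Original 3-point DFT: [-4, -2.5000-4.3301i, -2.5000+4.3301i]
Zero-padded 5-point DFT provides frequency interpolation.

DFT_5([x, 0, ...]) = [-4, 0.0451-0.1388i, -5.5451-4.0287i, -5.5451+4.0287i, 0.0451+0.1388i]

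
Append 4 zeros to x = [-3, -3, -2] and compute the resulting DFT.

Original 3-point DFT: [-8, -0.5000+0.8660i, -0.5000-0.8660i]
Zero-padded 7-point DFT provides frequency interpolation.

DFT_7([x, 0, ...]) = [-8, -4.4254+4.2954i, -0.5305+2.0570i, -1.5441-0.2620i, -1.5441+0.2620i, -0.5305-2.0570i, -4.4254-4.2954i]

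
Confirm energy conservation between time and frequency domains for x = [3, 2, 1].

Time domain:
Σ|x[n]|² = |3|² + |2|² + |1|² = 14.0000

Frequency domain:
(1/3)Σ|X[k]|² = (1/3)(|6|² + |1.5000-0.8660i|² + |1.5000+0.8660i|²) = (1/3)·42.0000 = 14.0000

Both sides agree, confirming Parseval's theorem.

Σ|x[n]|² = (1/N)Σ|X[k]|² = 14.0000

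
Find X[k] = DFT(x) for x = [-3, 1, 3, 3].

X[k] = Σ(n=0 to 3) x[n] · ω_4^(nk)
where ω_4 = e^(-2πi/4)

Computing each X[k]:
X[0] = 4
X[1] = -6+2i
X[2] = -4
X[3] = -6-2i

X = [4, -6+2i, -4, -6-2i]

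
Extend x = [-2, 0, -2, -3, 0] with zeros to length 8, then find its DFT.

Original 5-point DFT: [-7, 2.0451-0.5878i, -3.5451+0.9511i, -3.5451-0.9511i, 2.0451+0.5878i]
Zero-padded 8-point DFT provides frequency interpolation.

DFT_8([x, 0, ...]) = [-7, 0.1213+4.1213i, -3i, -4.1213+0.1213i, -1, -4.1213-0.1213i, 3i, 0.1213-4.1213i]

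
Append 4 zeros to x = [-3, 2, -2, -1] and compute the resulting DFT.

Original 4-point DFT: [-4, -1-3i, -6, -1+3i]
Zero-padded 8-point DFT provides frequency interpolation.

DFT_8([x, 0, ...]) = [-4, -0.8787+1.2929i, -1-3i, -5.1213-2.7071i, -6, -5.1213+2.7071i, -1+3i, -0.8787-1.2929i]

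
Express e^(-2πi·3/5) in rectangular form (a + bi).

ω_5^3 = e^(-2πi·3/5)
= cos(-2π·3/5) + i·sin(-2π·3/5)
= cos(-6π/5) + i·sin(-6π/5)

ω_5^3 = cos(-6π/5) + i·sin(-6π/5) = -0.8090+0.5878i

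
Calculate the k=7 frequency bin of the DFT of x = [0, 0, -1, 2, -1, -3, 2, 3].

X[7] = Σ(n=0 to 7) x[n] · ω_8^(7n) where ω_8 = e^(-2πi/8)
= (0)·ω_8^0 + (0)·ω_8^7 + (-1)·ω_8^14 + (2)·ω_8^21 + (-1)·ω_8^28 + (-3)·ω_8^35 + (2)·ω_8^42 + (3)·ω_8^49

X[7] = 3.8284-1.5858i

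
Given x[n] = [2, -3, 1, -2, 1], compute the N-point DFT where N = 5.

X[k] = Σ(n=0 to 4) x[n] · ω_5^(nk)
where ω_5 = e^(-2πi/5)

Computing each X[k]:
X[0] = -1
X[1] = 2.1910+2.0409i
X[2] = 3.3090+5.2043i
X[3] = 3.3090-5.2043i
X[4] = 2.1910-2.0409i

X = [-1, 2.1910+2.0409i, 3.3090+5.2043i, 3.3090-5.2043i, 2.1910-2.0409i]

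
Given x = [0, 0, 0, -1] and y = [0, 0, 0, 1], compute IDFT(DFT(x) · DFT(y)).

(x ⊛ y)[n] = Σ(m=0 to 3) x[m] · y[(n-m) mod 4]

Computing each output sample:
(x ⊛ y)[0] = 0
(x ⊛ y)[1] = 0
(x ⊛ y)[2] = -1
(x ⊛ y)[3] = 0

x ⊛ y = [0, 0, -1, 0]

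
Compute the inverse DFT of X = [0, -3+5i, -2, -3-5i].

x[n] = (1/4) Σ(k=0 to 3) X[k] · e^(2πikn/4)

Computing each x[n]:
x[0] = -2
x[1] = -2
x[2] = 1
x[3] = 3

x = [-2, -2, 1, 3]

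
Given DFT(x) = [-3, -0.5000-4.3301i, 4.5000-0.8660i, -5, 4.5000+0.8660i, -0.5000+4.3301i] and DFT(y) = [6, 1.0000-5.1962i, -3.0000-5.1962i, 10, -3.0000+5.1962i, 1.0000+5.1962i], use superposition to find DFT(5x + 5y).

By linearity: DFT(5x + 5y) = 5·DFT(x) + 5·DFT(y)
= 5·[-3, -0.5000-4.3301i, 4.5000-0.8660i, -5, 4.5000+0.8660i, -0.5000+4.3301i] + 5·[6, 1.0000-5.1962i, -3.0000-5.1962i, 10, -3.0000+5.1962i, 1.0000+5.1962i]

Computing element-wise:
Z[0] = 5·(-3) + 5·(6) = 15
Z[1] = 5·(-0.5000-4.3301i) + 5·(1.0000-5.1962i) = 2.5000-47.6315i
Z[2] = 5·(4.5000-0.8660i) + 5·(-3.0000-5.1962i) = 7.5000-30.3110i
Z[3] = 5·(-5) + 5·(10) = 25
Z[4] = 5·(4.5000+0.8660i) + 5·(-3.0000+5.1962i) = 7.5000+30.3110i
Z[5] = 5·(-0.5000+4.3301i) + 5·(1.0000+5.1962i) = 2.5000+47.6315i

DFT(5x + 5y) = 5·X + 5·Y = [15, 2.5000-47.6315i, 7.5000-30.3110i, 25, 7.5000+30.3110i, 2.5000+47.6315i]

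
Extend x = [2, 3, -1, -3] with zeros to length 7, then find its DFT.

Original 4-point DFT: [1, 3-6i, 1, 3+6i]
Zero-padded 7-point DFT provides frequency interpolation.

DFT_7([x, 0, ...]) = [1, 6.7959-0.0689i, 0.3629-5.7042i, -0.6588+0.8413i, -0.6588-0.8413i, 0.3629+5.7042i, 6.7959+0.0689i]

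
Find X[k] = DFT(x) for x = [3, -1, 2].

X[k] = Σ(n=0 to 2) x[n] · ω_3^(nk)
where ω_3 = e^(-2πi/3)

Computing each X[k]:
X[0] = 4
X[1] = 2.5000+2.5981i
X[2] = 2.5000-2.5981i

X = [4, 2.5000+2.5981i, 2.5000-2.5981i]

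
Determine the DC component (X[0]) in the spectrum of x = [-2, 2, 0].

X[0] = Σ(n=0 to 2) x[n] · ω_3^0 = Σ x[n]
= (-2) + (2) + (0)

X[0] = 0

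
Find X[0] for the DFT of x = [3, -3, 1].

X[0] = Σ(n=0 to 2) x[n] · ω_3^0 = Σ x[n]
= (3) + (-3) + (1)

X[0] = 1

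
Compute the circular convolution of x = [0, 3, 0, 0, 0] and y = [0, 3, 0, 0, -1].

(x ⊛ y)[n] = Σ(m=0 to 4) x[m] · y[(n-m) mod 5]

Computing each output sample:
(x ⊛ y)[0] = -3
(x ⊛ y)[1] = 0
(x ⊛ y)[2] = 9
(x ⊛ y)[3] = 0
(x ⊛ y)[4] = 0

x ⊛ y = [-3, 0, 9, 0, 0]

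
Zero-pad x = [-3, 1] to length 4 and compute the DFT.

Original 2-point DFT: [-2, -4]
Zero-padded 4-point DFT provides frequency interpolation.

DFT_4([x, 0, ...]) = [-2, -3-1i, -4, -3+1i]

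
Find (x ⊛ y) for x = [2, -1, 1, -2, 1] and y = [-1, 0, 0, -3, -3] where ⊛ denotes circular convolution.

(x ⊛ y)[n] = Σ(m=0 to 4) x[m] · y[(n-m) mod 5]

Computing each output sample:
(x ⊛ y)[0] = -2
(x ⊛ y)[1] = 4
(x ⊛ y)[2] = 2
(x ⊛ y)[3] = -7
(x ⊛ y)[4] = -4

x ⊛ y = [-2, 4, 2, -7, -4]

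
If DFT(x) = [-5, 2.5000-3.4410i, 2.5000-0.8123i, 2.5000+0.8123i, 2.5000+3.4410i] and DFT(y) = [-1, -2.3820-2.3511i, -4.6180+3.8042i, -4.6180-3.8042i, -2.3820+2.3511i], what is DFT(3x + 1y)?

By linearity: DFT(3x + 1y) = 3·DFT(x) + 1·DFT(y)
= 3·[-5, 2.5000-3.4410i, 2.5000-0.8123i, 2.5000+0.8123i, 2.5000+3.4410i] + 1·[-1, -2.3820-2.3511i, -4.6180+3.8042i, -4.6180-3.8042i, -2.3820+2.3511i]

Computing element-wise:
Z[0] = 3·(-5) + 1·(-1) = -16
Z[1] = 3·(2.5000-3.4410i) + 1·(-2.3820-2.3511i) = 5.1180-12.6741i
Z[2] = 3·(2.5000-0.8123i) + 1·(-4.6180+3.8042i) = 2.8820+1.3673i
Z[3] = 3·(2.5000+0.8123i) + 1·(-4.6180-3.8042i) = 2.8820-1.3673i
Z[4] = 3·(2.5000+3.4410i) + 1·(-2.3820+2.3511i) = 5.1180+12.6741i

DFT(3x + 1y) = 3·X + 1·Y = [-16, 5.1180-12.6741i, 2.8820+1.3673i, 2.8820-1.3673i, 5.1180+12.6741i]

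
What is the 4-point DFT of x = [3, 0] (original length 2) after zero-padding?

Original 2-point DFT: [3, 3]
Zero-padded 4-point DFT provides frequency interpolation.

DFT_4([x, 0, ...]) = [3, 3, 3, 3]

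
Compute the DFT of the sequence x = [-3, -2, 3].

X[k] = Σ(n=0 to 2) x[n] · ω_3^(nk)
where ω_3 = e^(-2πi/3)

Computing each X[k]:
X[0] = -2
X[1] = -3.5000+4.3301i
X[2] = -3.5000-4.3301i

X = [-2, -3.5000+4.3301i, -3.5000-4.3301i]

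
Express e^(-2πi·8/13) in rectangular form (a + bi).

ω_13^8 = e^(-2πi·8/13)
= cos(-2π·8/13) + i·sin(-2π·8/13)
= cos(-16π/13) + i·sin(-16π/13)

ω_13^8 = cos(-16π/13) + i·sin(-16π/13) = -0.7485+0.6631i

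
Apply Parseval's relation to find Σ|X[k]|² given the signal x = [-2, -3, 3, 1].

Parseval: Σ|x[n]|² = (1/N)Σ|X[k]|², so Σ|X[k]|² = N·Σ|x[n]|² = 4·23.0000

Σ|X[k]|² = N·Σ|x[n]|² = 4·23.0000 = 92.0000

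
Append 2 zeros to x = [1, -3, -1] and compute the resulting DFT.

Original 3-point DFT: [-3, 3.0000+1.7321i, 3.0000-1.7321i]
Zero-padded 5-point DFT provides frequency interpolation.

DFT_5([x, 0, ...]) = [-3, 0.8820+3.4410i, 3.1180+0.8123i, 3.1180-0.8123i, 0.8820-3.4410i]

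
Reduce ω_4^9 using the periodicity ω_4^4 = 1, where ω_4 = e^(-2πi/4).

Since ω_4^4 = 1, powers reduce modulo 4.
9 mod 4 = 1
So ω_4^9 = ω_4^1 = e^(-2πi·1/4)

ω_4^9 = ω_4^1 = -1i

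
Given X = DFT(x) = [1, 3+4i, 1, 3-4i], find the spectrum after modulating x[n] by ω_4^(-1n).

Modulation property: DFT(ω_4^(-1n)·x[n]) = X[(k-1) mod 4], so circularly shift X by 1 positions.

X[k-1] = [3-4i, 1, 3+4i, 1]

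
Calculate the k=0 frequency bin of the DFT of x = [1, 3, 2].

X[0] = Σ(n=0 to 2) x[n] · ω_3^0 = Σ x[n]
= (1) + (3) + (2)

X[0] = 6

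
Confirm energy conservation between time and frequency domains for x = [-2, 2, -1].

Time domain:
Σ|x[n]|² = |-2|² + |2|² + |-1|² = 9.0000

Frequency domain:
(1/3)Σ|X[k]|² = (1/3)(|-1|² + |-2.5000-2.5981i|² + |-2.5000+2.5981i|²) = (1/3)·27.0000 = 9.0000

Both sides agree, confirming Parseval's theorem.

Σ|x[n]|² = (1/N)Σ|X[k]|² = 9.0000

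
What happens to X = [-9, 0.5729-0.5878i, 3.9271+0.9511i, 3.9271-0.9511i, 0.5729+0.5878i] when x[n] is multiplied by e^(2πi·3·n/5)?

Modulation property: DFT(ω_5^(-3n)·x[n]) = X[(k-3) mod 5], so circularly shift X by 3 positions.

X[k-3] = [3.9271+0.9511i, 3.9271-0.9511i, 0.5729+0.5878i, -9, 0.5729-0.5878i]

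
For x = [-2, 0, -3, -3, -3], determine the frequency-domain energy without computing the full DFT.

Parseval: Σ|x[n]|² = (1/N)Σ|X[k]|², so Σ|X[k]|² = N·Σ|x[n]|² = 5·31.0000

Σ|X[k]|² = N·Σ|x[n]|² = 5·31.0000 = 155.0000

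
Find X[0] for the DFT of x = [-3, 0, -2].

X[0] = Σ(n=0 to 2) x[n] · ω_3^0 = Σ x[n]
= (-3) + (0) + (-2)

X[0] = -5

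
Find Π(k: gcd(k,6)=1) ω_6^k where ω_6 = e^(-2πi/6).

The primitive 6th roots of unity are ω_6^k for k coprime to 6: k ∈ {1, 5}
Their product equals the constant term of the cyclotomic polynomial Φ_6(x) up to sign.
For n ≥ 3, the product of all primitive nth roots of unity is 1. (For n=1 it is 1; for n=2 it is -1.)

1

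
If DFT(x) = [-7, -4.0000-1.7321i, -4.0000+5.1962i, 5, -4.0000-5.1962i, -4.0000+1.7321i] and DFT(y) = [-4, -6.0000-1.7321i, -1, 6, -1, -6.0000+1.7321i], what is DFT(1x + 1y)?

By linearity: DFT(1x + 1y) = 1·DFT(x) + 1·DFT(y)
= 1·[-7, -4.0000-1.7321i, -4.0000+5.1962i, 5, -4.0000-5.1962i, -4.0000+1.7321i] + 1·[-4, -6.0000-1.7321i, -1, 6, -1, -6.0000+1.7321i]

Computing element-wise:
Z[0] = 1·(-7) + 1·(-4) = -11
Z[1] = 1·(-4.0000-1.7321i) + 1·(-6.0000-1.7321i) = -10.0000-3.4642i
Z[2] = 1·(-4.0000+5.1962i) + 1·(-1) = -5.0000+5.1962i
Z[3] = 1·(5) + 1·(6) = 11
Z[4] = 1·(-4.0000-5.1962i) + 1·(-1) = -5.0000-5.1962i
Z[5] = 1·(-4.0000+1.7321i) + 1·(-6.0000+1.7321i) = -10.0000+3.4642i

DFT(1x + 1y) = 1·X + 1·Y = [-11, -10.0000-3.4642i, -5.0000+5.1962i, 11, -5.0000-5.1962i, -10.0000+3.4642i]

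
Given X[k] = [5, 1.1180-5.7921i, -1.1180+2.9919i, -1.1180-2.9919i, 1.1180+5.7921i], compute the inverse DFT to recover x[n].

x[n] = (1/5) Σ(k=0 to 4) X[k] · e^(2πikn/5)

Computing each x[n]:
x[0] = 1
x[1] = 3
x[2] = 3
x[3] = -2
x[4] = 0

x = [1, 3, 3, -2, 0]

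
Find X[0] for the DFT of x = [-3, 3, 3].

X[0] = Σ(n=0 to 2) x[n] · ω_3^0 = Σ x[n]
= (-3) + (3) + (3)

X[0] = 3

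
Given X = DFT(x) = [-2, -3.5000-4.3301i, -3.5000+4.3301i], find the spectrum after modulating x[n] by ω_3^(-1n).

Modulation property: DFT(ω_3^(-1n)·x[n]) = X[(k-1) mod 3], so circularly shift X by 1 positions.

X[k-1] = [-3.5000+4.3301i, -2, -3.5000-4.3301i]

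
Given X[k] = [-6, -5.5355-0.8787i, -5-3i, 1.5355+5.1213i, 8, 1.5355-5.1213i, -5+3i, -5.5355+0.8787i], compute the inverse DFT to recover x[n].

x[n] = (1/8) Σ(k=0 to 7) X[k] · e^(2πikn/8)

Computing each x[n]:
x[0] = -2
x[1] = -3
x[2] = 3
x[3] = -2
x[4] = 0
x[5] = 1
x[6] = 0
x[7] = -3

x = [-2, -3, 3, -2, 0, 1, 0, -3]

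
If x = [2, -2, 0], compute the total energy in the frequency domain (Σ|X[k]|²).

Parseval: Σ|x[n]|² = (1/N)Σ|X[k]|², so Σ|X[k]|² = N·Σ|x[n]|² = 3·8.0000

Σ|X[k]|² = N·Σ|x[n]|² = 3·8.0000 = 24.0000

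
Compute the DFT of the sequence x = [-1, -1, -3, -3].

X[k] = Σ(n=0 to 3) x[n] · ω_4^(nk)
where ω_4 = e^(-2πi/4)

Computing each X[k]:
X[0] = -8
X[1] = 2-2i
X[2] = 0
X[3] = 2+2i

X = [-8, 2-2i, 0, 2+2i]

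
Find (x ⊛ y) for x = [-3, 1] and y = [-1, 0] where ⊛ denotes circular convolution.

(x ⊛ y)[n] = Σ(m=0 to 1) x[m] · y[(n-m) mod 2]

Computing each output sample:
(x ⊛ y)[0] = 3
(x ⊛ y)[1] = -1

x ⊛ y = [3, -1]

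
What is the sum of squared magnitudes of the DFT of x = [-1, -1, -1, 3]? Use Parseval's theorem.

Parseval: Σ|x[n]|² = (1/N)Σ|X[k]|², so Σ|X[k]|² = N·Σ|x[n]|² = 4·12.0000

Σ|X[k]|² = N·Σ|x[n]|² = 4·12.0000 = 48.0000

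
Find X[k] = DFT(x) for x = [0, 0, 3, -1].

X[k] = Σ(n=0 to 3) x[n] · ω_4^(nk)
where ω_4 = e^(-2πi/4)

Computing each X[k]:
X[0] = 2
X[1] = -3-1i
X[2] = 4
X[3] = -3+1i

X = [2, -3-1i, 4, -3+1i]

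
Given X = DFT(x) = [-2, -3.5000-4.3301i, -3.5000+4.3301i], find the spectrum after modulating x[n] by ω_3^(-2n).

Modulation property: DFT(ω_3^(-2n)·x[n]) = X[(k-2) mod 3], so circularly shift X by 2 positions.

X[k-2] = [-3.5000-4.3301i, -3.5000+4.3301i, -2]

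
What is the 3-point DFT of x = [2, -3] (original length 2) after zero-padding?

Original 2-point DFT: [-1, 5]
Zero-padded 3-point DFT provides frequency interpolation.

DFT_3([x, 0, ...]) = [-1, 3.5000+2.5981i, 3.5000-2.5981i]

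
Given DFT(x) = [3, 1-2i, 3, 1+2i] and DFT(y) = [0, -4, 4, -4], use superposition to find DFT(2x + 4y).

By linearity: DFT(2x + 4y) = 2·DFT(x) + 4·DFT(y)
= 2·[3, 1-2i, 3, 1+2i] + 4·[0, -4, 4, -4]

Computing element-wise:
Z[0] = 2·(3) + 4·(0) = 6
Z[1] = 2·(1-2i) + 4·(-4) = -14-4i
Z[2] = 2·(3) + 4·(4) = 22
Z[3] = 2·(1+2i) + 4·(-4) = -14+4i

DFT(2x + 4y) = 2·X + 4·Y = [6, -14-4i, 22, -14+4i]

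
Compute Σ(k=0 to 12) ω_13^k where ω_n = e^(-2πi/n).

Sum of all nth roots of unity equals 0 for n > 1 (geometric series with r ≠ 1).

0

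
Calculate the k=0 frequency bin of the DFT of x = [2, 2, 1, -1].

X[0] = Σ(n=0 to 3) x[n] · ω_4^0 = Σ x[n]
= (2) + (2) + (1) + (-1)

X[0] = 4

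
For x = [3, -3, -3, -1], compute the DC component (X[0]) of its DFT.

X[0] = Σ(n=0 to 3) x[n] · ω_4^0 = Σ x[n]
= (3) + (-3) + (-3) + (-1)

X[0] = -4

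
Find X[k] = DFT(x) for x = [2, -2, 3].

X[k] = Σ(n=0 to 2) x[n] · ω_3^(nk)
where ω_3 = e^(-2πi/3)

Computing each X[k]:
X[0] = 3
X[1] = 1.5000+4.3301i
X[2] = 1.5000-4.3301i

X = [3, 1.5000+4.3301i, 1.5000-4.3301i]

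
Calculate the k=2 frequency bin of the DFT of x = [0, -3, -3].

X[2] = Σ(n=0 to 2) x[n] · ω_3^(2n) where ω_3 = e^(-2πi/3)
= (0)·ω_3^0 + (-3)·ω_3^2 + (-3)·ω_3^4

X[2] = 3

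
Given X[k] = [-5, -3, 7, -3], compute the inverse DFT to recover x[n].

x[n] = (1/4) Σ(k=0 to 3) X[k] · e^(2πikn/4)

Computing each x[n]:
x[0] = -1
x[1] = -3
x[2] = 2
x[3] = -3

x = [-1, -3, 2, -3]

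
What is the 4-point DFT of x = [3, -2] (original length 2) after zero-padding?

Original 2-point DFT: [1, 5]
Zero-padded 4-point DFT provides frequency interpolation.

DFT_4([x, 0, ...]) = [1, 3+2i, 5, 3-2i]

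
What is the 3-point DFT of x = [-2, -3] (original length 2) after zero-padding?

Original 2-point DFT: [-5, 1]
Zero-padded 3-point DFT provides frequency interpolation.

DFT_3([x, 0, ...]) = [-5, -0.5000+2.5981i, -0.5000-2.5981i]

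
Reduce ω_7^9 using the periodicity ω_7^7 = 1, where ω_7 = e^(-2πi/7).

Since ω_7^7 = 1, powers reduce modulo 7.
9 mod 7 = 2
So ω_7^9 = ω_7^2 = e^(-2πi·2/7)

ω_7^9 = ω_7^2 = -0.2225-0.9749i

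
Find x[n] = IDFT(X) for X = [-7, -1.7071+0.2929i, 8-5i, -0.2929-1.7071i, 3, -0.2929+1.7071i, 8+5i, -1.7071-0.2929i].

x[n] = (1/8) Σ(k=0 to 7) X[k] · e^(2πikn/8)

Computing each x[n]:
x[0] = 1
x[1] = 0
x[2] = -3
x[3] = -2
x[4] = 2
x[5] = 0
x[6] = -2
x[7] = -3

x = [1, 0, -3, -2, 2, 0, -2, -3]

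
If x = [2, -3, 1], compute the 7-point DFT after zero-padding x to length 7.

Original 3-point DFT: [0, 3.0000+3.4641i, 3.0000-3.4641i]
Zero-padded 7-point DFT provides frequency interpolation.

DFT_7([x, 0, ...]) = [0, -0.0930+1.3706i, 1.7666+3.3587i, 5.3264+2.0835i, 5.3264-2.0835i, 1.7666-3.3587i, -0.0930-1.3706i]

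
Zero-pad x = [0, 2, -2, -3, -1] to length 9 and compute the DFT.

Original 5-point DFT: [-4, 4.3541-3.4410i, -2.3541-0.8123i, -2.3541+0.8123i, 4.3541+3.4410i]
Zero-padded 9-point DFT provides frequency interpolation.

DFT_9([x, 0, ...]) = [-4, 3.6245+3.6241i, 2.9606-4.5264i, -2.5000-2.5981i, -2.0851-0.3563i, -2.0851+0.3563i, -2.5000+2.5981i, 2.9606+4.5264i, 3.6245-3.6241i]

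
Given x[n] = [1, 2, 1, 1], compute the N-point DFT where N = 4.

X[k] = Σ(n=0 to 3) x[n] · ω_4^(nk)
where ω_4 = e^(-2πi/4)

Computing each X[k]:
X[0] = 5
X[1] = -1i
X[2] = -1
X[3] = 1i

X = [5, -1i, -1, 1i]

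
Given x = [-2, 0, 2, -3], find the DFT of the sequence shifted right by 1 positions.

Time shift by 1: X_shifted[k] = ω_4^(1k) · X[k]
Shifted x = [-3, -2, 0, 2]

DFT(x[n-1]) = [-3, -3+4i, -3, -3-4i]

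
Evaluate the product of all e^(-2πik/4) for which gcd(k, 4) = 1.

The primitive 4th roots of unity are ω_4^k for k coprime to 4: k ∈ {1, 3}
Their product equals the constant term of the cyclotomic polynomial Φ_4(x) up to sign.
For n ≥ 3, the product of all primitive nth roots of unity is 1. (For n=1 it is 1; for n=2 it is -1.)

1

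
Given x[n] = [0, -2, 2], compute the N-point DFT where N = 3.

X[k] = Σ(n=0 to 2) x[n] · ω_3^(nk)
where ω_3 = e^(-2πi/3)

Computing each X[k]:
X[0] = 0
X[1] = 3.4641i
X[2] = -3.4641i

X = [0, 3.4641i, -3.4641i]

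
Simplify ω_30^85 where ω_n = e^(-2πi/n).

Since ω_30^30 = 1, powers reduce modulo 30.
85 mod 30 = 25
So ω_30^85 = ω_30^25 = e^(-2πi·25/30)

ω_30^85 = ω_30^25 = 0.5000+0.8660i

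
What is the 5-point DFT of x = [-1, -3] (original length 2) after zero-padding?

Original 2-point DFT: [-4, 2]
Zero-padded 5-point DFT provides frequency interpolation.

DFT_5([x, 0, ...]) = [-4, -1.9271+2.8532i, 1.4271+1.7634i, 1.4271-1.7634i, -1.9271-2.8532i]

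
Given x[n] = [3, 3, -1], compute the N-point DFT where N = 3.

X[k] = Σ(n=0 to 2) x[n] · ω_3^(nk)
where ω_3 = e^(-2πi/3)

Computing each X[k]:
X[0] = 5
X[1] = 2.0000-3.4641i
X[2] = 2.0000+3.4641i

X = [5, 2.0000-3.4641i, 2.0000+3.4641i]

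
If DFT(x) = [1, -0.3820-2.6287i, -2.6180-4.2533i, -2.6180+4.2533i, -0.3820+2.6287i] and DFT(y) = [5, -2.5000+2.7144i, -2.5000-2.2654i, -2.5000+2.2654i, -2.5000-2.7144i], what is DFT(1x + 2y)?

By linearity: DFT(1x + 2y) = 1·DFT(x) + 2·DFT(y)
= 1·[1, -0.3820-2.6287i, -2.6180-4.2533i, -2.6180+4.2533i, -0.3820+2.6287i] + 2·[5, -2.5000+2.7144i, -2.5000-2.2654i, -2.5000+2.2654i, -2.5000-2.7144i]

Computing element-wise:
Z[0] = 1·(1) + 2·(5) = 11
Z[1] = 1·(-0.3820-2.6287i) + 2·(-2.5000+2.7144i) = -5.3820+2.8001i
Z[2] = 1·(-2.6180-4.2533i) + 2·(-2.5000-2.2654i) = -7.6180-8.7841i
Z[3] = 1·(-2.6180+4.2533i) + 2·(-2.5000+2.2654i) = -7.6180+8.7841i
Z[4] = 1·(-0.3820+2.6287i) + 2·(-2.5000-2.7144i) = -5.3820-2.8001i

DFT(1x + 2y) = 1·X + 2·Y = [11, -5.3820+2.8001i, -7.6180-8.7841i, -7.6180+8.7841i, -5.3820-2.8001i]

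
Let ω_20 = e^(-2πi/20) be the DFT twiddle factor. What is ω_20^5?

ω_20^5 = e^(-2πi·5/20)
= cos(-2π·5/20) + i·sin(-2π·5/20)
= cos(-10π/20) + i·sin(-10π/20)

ω_20^5 = cos(-10π/20) + i·sin(-10π/20) = -1i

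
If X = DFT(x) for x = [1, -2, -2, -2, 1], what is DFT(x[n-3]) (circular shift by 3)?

Time shift by 3: X_shifted[k] = ω_5^(3k) · X[k]
Shifted x = [-2, -2, 1, 1, -2]

DFT(x[n-3]) = [-4, -4.8541, 1.8541, 1.8541, -4.8541]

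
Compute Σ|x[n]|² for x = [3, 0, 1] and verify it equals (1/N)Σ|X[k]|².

Time domain:
Σ|x[n]|² = |3|² + |0|² + |1|² = 10.0000

Frequency domain:
(1/3)Σ|X[k]|² = (1/3)(|4|² + |2.5000+0.8660i|² + |2.5000-0.8660i|²) = (1/3)·30.0000 = 10.0000

Both sides agree, confirming Parseval's theorem.

Σ|x[n]|² = (1/N)Σ|X[k]|² = 10.0000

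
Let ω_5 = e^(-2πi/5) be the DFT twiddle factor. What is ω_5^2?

ω_5^2 = e^(-2πi·2/5)
= cos(-2π·2/5) + i·sin(-2π·2/5)
= cos(-4π/5) + i·sin(-4π/5)

ω_5^2 = cos(-4π/5) + i·sin(-4π/5) = -0.8090-0.5878i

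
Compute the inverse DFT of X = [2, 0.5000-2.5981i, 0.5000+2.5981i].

x[n] = (1/3) Σ(k=0 to 2) X[k] · e^(2πikn/3)

Computing each x[n]:
x[0] = 1
x[1] = 2
x[2] = -1

x = [1, 2, -1]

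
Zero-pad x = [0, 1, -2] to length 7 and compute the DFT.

Original 3-point DFT: [-1, 0.5000-2.5981i, 0.5000+2.5981i]
Zero-padded 7-point DFT provides frequency interpolation.

DFT_7([x, 0, ...]) = [-1, 1.0685+1.1680i, 1.5794-1.8427i, -2.1479-1.9975i, -2.1479+1.9975i, 1.5794+1.8427i, 1.0685-1.1680i]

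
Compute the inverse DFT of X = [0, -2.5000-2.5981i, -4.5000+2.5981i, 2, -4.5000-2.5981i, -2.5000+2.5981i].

x[n] = (1/6) Σ(k=0 to 5) X[k] · e^(2πikn/6)

Computing each x[n]:
x[0] = -2
x[1] = 0
x[2] = 3
x[3] = -1
x[4] = 0
x[5] = 0

x = [-2, 0, 3, -1, 0, 0]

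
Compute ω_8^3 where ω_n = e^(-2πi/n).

ω_8^3 = e^(-2πi·3/8)
= cos(-2π·3/8) + i·sin(-2π·3/8)
= cos(-6π/8) + i·sin(-6π/8)

ω_8^3 = cos(-6π/8) + i·sin(-6π/8) = -0.7071-0.7071i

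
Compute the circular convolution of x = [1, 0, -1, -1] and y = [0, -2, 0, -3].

(x ⊛ y)[n] = Σ(m=0 to 3) x[m] · y[(n-m) mod 4]

Computing each output sample:
(x ⊛ y)[0] = 2
(x ⊛ y)[1] = 1
(x ⊛ y)[2] = 3
(x ⊛ y)[3] = -1

x ⊛ y = [2, 1, 3, -1]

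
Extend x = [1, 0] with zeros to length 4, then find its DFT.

Original 2-point DFT: [1, 1]
Zero-padded 4-point DFT provides frequency interpolation.

DFT_4([x, 0, ...]) = [1, 1, 1, 1]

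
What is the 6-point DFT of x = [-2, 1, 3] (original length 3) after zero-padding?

Original 3-point DFT: [2, -4.0000+1.7321i, -4.0000-1.7321i]
Zero-padded 6-point DFT provides frequency interpolation.

DFT_6([x, 0, ...]) = [2, -3.0000-3.4641i, -4.0000+1.7321i, 0, -4.0000-1.7321i, -3.0000+3.4641i]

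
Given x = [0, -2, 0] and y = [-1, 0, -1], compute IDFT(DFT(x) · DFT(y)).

(x ⊛ y)[n] = Σ(m=0 to 2) x[m] · y[(n-m) mod 3]

Computing each output sample:
(x ⊛ y)[0] = 2
(x ⊛ y)[1] = 2
(x ⊛ y)[2] = 0

x ⊛ y = [2, 2, 0]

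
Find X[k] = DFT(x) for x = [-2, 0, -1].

X[k] = Σ(n=0 to 2) x[n] · ω_3^(nk)
where ω_3 = e^(-2πi/3)

Computing each X[k]:
X[0] = -3
X[1] = -1.5000-0.8660i
X[2] = -1.5000+0.8660i

X = [-3, -1.5000-0.8660i, -1.5000+0.8660i]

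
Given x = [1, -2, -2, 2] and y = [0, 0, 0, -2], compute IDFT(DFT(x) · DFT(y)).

(x ⊛ y)[n] = Σ(m=0 to 3) x[m] · y[(n-m) mod 4]

Computing each output sample:
(x ⊛ y)[0] = 4
(x ⊛ y)[1] = 4
(x ⊛ y)[2] = -4
(x ⊛ y)[3] = -2

x ⊛ y = [4, 4, -4, -2]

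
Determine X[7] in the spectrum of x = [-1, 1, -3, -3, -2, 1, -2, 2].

X[7] = Σ(n=0 to 7) x[n] · ω_8^(7n) where ω_8 = e^(-2πi/8)
= (-1)·ω_8^0 + (1)·ω_8^7 + (-3)·ω_8^14 + (-3)·ω_8^21 + (-2)·ω_8^28 + (1)·ω_8^35 + (-2)·ω_8^42 + (2)·ω_8^49

X[7] = 4.5355-4.5355i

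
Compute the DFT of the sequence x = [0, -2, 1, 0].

X[k] = Σ(n=0 to 3) x[n] · ω_4^(nk)
where ω_4 = e^(-2πi/4)

Computing each X[k]:
X[0] = -1
X[1] = -1+2i
X[2] = 3
X[3] = -1-2i

X = [-1, -1+2i, 3, -1-2i]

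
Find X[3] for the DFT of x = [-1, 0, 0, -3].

X[3] = Σ(n=0 to 3) x[n] · ω_4^(3n) where ω_4 = e^(-2πi/4)
= (-1)·ω_4^0 + (0)·ω_4^3 + (0)·ω_4^6 + (-3)·ω_4^9

X[3] = -1+3i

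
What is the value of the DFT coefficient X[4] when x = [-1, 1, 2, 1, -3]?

X[4] = Σ(n=0 to 4) x[n] · ω_5^(4n) where ω_5 = e^(-2πi/5)
= (-1)·ω_5^0 + (1)·ω_5^4 + (2)·ω_5^8 + (1)·ω_5^12 + (-3)·ω_5^16

X[4] = -4.0451+4.3920i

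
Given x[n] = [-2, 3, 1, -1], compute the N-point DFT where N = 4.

X[k] = Σ(n=0 to 3) x[n] · ω_4^(nk)
where ω_4 = e^(-2πi/4)

Computing each X[k]:
X[0] = 1
X[1] = -3-4i
X[2] = -3
X[3] = -3+4i

X = [1, -3-4i, -3, -3+4i]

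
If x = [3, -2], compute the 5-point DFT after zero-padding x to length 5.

Original 2-point DFT: [1, 5]
Zero-padded 5-point DFT provides frequency interpolation.

DFT_5([x, 0, ...]) = [1, 2.3820+1.9021i, 4.6180+1.1756i, 4.6180-1.1756i, 2.3820-1.9021i]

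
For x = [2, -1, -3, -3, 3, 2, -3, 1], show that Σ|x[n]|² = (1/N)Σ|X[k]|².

Time domain:
Σ|x[n]|² = |2|² + |-1|² + |-3|² + |-3|² + |3|² + |2|² + |-3|² + |1|² = 46.0000

Frequency domain:
(1/8)Σ|X[k]|² = (1/8)(|-2|² + |-0.2929+4.9497i|² + |11-3i|² + |-1.7071+4.9497i|² + |0|² + |-1.7071-4.9497i|² + |11+3i|² + |-0.2929-4.9497i|²) = (1/8)·368.0000 = 46.0000

Both sides agree, confirming Parseval's theorem.

Σ|x[n]|² = (1/N)Σ|X[k]|² = 46.0000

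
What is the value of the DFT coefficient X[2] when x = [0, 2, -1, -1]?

X[2] = Σ(n=0 to 3) x[n] · ω_4^(2n) where ω_4 = e^(-2πi/4)
= (0)·ω_4^0 + (2)·ω_4^2 + (-1)·ω_4^4 + (-1)·ω_4^6

X[2] = -2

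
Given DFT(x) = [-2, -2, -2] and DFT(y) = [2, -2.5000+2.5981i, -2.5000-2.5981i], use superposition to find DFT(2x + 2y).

By linearity: DFT(2x + 2y) = 2·DFT(x) + 2·DFT(y)
= 2·[-2, -2, -2] + 2·[2, -2.5000+2.5981i, -2.5000-2.5981i]

Computing element-wise:
Z[0] = 2·(-2) + 2·(2) = 0
Z[1] = 2·(-2) + 2·(-2.5000+2.5981i) = -9.0000+5.1962i
Z[2] = 2·(-2) + 2·(-2.5000-2.5981i) = -9.0000-5.1962i

DFT(2x + 2y) = 2·X + 2·Y = [0, -9.0000+5.1962i, -9.0000-5.1962i]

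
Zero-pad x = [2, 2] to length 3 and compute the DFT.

Original 2-point DFT: [4, 0]
Zero-padded 3-point DFT provides frequency interpolation.

DFT_3([x, 0, ...]) = [4, 1.0000-1.7321i, 1.0000+1.7321i]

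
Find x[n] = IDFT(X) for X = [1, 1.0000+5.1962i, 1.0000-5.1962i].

x[n] = (1/3) Σ(k=0 to 2) X[k] · e^(2πikn/3)

Computing each x[n]:
x[0] = 1
x[1] = -3
x[2] = 3

x = [1, -3, 3]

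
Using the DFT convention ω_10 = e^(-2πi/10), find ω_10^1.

ω_10^1 = e^(-2πi·1/10)
= cos(-2π·1/10) + i·sin(-2π·1/10)
= cos(-2π/10) + i·sin(-2π/10)

ω_10^1 = cos(-2π/10) + i·sin(-2π/10) = 0.8090-0.5878i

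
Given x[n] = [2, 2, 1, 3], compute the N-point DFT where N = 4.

X[k] = Σ(n=0 to 3) x[n] · ω_4^(nk)
where ω_4 = e^(-2πi/4)

Computing each X[k]:
X[0] = 8
X[1] = 1+1i
X[2] = -2
X[3] = 1-1i

X = [8, 1+1i, -2, 1-1i]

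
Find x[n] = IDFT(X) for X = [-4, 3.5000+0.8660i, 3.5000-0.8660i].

x[n] = (1/3) Σ(k=0 to 2) X[k] · e^(2πikn/3)

Computing each x[n]:
x[0] = 1
x[1] = -3
x[2] = -2

x = [1, -3, -2]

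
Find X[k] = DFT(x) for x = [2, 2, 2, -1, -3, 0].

X[k] = Σ(n=0 to 5) x[n] · ω_6^(nk)
where ω_6 = e^(-2πi/6)

Computing each X[k]:
X[0] = 2
X[1] = 4.5000-6.0622i
X[2] = 0.5000+2.5981i
X[3] = 0
X[4] = 0.5000-2.5981i
X[5] = 4.5000+6.0622i

X = [2, 4.5000-6.0622i, 0.5000+2.5981i, 0, 0.5000-2.5981i, 4.5000+6.0622i]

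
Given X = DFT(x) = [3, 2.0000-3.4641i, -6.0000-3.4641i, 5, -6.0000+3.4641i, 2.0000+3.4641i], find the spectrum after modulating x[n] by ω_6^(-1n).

Modulation property: DFT(ω_6^(-1n)·x[n]) = X[(k-1) mod 6], so circularly shift X by 1 positions.

X[k-1] = [2.0000+3.4641i, 3, 2.0000-3.4641i, -6.0000-3.4641i, 5, -6.0000+3.4641i]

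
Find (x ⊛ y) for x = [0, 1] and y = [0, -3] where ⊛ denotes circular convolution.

(x ⊛ y)[n] = Σ(m=0 to 1) x[m] · y[(n-m) mod 2]

Computing each output sample:
(x ⊛ y)[0] = -3
(x ⊛ y)[1] = 0

x ⊛ y = [-3, 0]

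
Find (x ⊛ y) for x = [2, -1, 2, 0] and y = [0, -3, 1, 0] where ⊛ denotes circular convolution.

(x ⊛ y)[n] = Σ(m=0 to 3) x[m] · y[(n-m) mod 4]

Computing each output sample:
(x ⊛ y)[0] = 2
(x ⊛ y)[1] = -6
(x ⊛ y)[2] = 5
(x ⊛ y)[3] = -7

x ⊛ y = [2, -6, 5, -7]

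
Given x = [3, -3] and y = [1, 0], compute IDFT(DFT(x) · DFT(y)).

(x ⊛ y)[n] = Σ(m=0 to 1) x[m] · y[(n-m) mod 2]

Computing each output sample:
(x ⊛ y)[0] = 3
(x ⊛ y)[1] = -3

x ⊛ y = [3, -3]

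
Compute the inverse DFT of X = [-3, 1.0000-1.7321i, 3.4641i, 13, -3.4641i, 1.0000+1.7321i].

x[n] = (1/6) Σ(k=0 to 5) X[k] · e^(2πikn/6)

Computing each x[n]:
x[0] = 2
x[1] = -3
x[2] = 3
x[3] = -3
x[4] = 0
x[5] = -2

x = [2, -3, 3, -3, 0, -2]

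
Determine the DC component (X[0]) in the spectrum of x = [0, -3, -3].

X[0] = Σ(n=0 to 2) x[n] · ω_3^0 = Σ x[n]
= (0) + (-3) + (-3)

X[0] = -6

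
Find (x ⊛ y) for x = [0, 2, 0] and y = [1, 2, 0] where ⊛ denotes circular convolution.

(x ⊛ y)[n] = Σ(m=0 to 2) x[m] · y[(n-m) mod 3]

Computing each output sample:
(x ⊛ y)[0] = 0
(x ⊛ y)[1] = 2
(x ⊛ y)[2] = 4

x ⊛ y = [0, 2, 4]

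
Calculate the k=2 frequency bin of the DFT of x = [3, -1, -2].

X[2] = Σ(n=0 to 2) x[n] · ω_3^(2n) where ω_3 = e^(-2πi/3)
= (3)·ω_3^0 + (-1)·ω_3^2 + (-2)·ω_3^4

X[2] = 4.5000+0.8660i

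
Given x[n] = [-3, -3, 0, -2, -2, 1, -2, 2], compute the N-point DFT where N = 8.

X[k] = Σ(n=0 to 7) x[n] · ω_8^(nk)
where ω_8 = e^(-2πi/8)

Computing each X[k]:
X[0] = -9
X[1] = -1.0000+3.6569i
X[2] = -3+2i
X[3] = -1.0000+7.6569i
X[4] = -5
X[5] = -1.0000-7.6569i
X[6] = -3-2i
X[7] = -1.0000-3.6569i

X = [-9, -1.0000+3.6569i, -3+2i, -1.0000+7.6569i, -5, -1.0000-7.6569i, -3-2i, -1.0000-3.6569i]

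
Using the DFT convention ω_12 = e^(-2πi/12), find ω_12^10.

ω_12^10 = e^(-2πi·10/12)
= cos(-2π·10/12) + i·sin(-2π·10/12)
= cos(-20π/12) + i·sin(-20π/12)

ω_12^10 = cos(-20π/12) + i·sin(-20π/12) = 0.5000+0.8660i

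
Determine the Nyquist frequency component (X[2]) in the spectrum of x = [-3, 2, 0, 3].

X[2] = Σ(n=0 to 3) x[n] · ω_4^(2n) where ω_4 = e^(-2πi/4)
= (-3)·ω_4^0 + (2)·ω_4^2 + (0)·ω_4^4 + (3)·ω_4^6

X[2] = -8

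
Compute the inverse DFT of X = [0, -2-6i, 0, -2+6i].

x[n] = (1/4) Σ(k=0 to 3) X[k] · e^(2πikn/4)

Computing each x[n]:
x[0] = -1
x[1] = 3
x[2] = 1
x[3] = -3

x = [-1, 3, 1, -3]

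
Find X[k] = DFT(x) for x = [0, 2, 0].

X[k] = Σ(n=0 to 2) x[n] · ω_3^(nk)
where ω_3 = e^(-2πi/3)

Computing each X[k]:
X[0] = 2
X[1] = -1.0000-1.7321i
X[2] = -1.0000+1.7321i

X = [2, -1.0000-1.7321i, -1.0000+1.7321i]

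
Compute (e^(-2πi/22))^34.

Since ω_22^22 = 1, powers reduce modulo 22.
34 mod 22 = 12
So ω_22^34 = ω_22^12 = e^(-2πi·12/22)

ω_22^34 = ω_22^12 = -0.9595+0.2817i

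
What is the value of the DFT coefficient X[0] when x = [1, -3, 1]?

X[0] = Σ(n=0 to 2) x[n] · ω_3^0 = Σ x[n]
= (1) + (-3) + (1)

X[0] = -1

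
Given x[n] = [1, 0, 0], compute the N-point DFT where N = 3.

X[k] = Σ(n=0 to 2) x[n] · ω_3^(nk)
where ω_3 = e^(-2πi/3)

Computing each X[k]:
X[0] = 1
X[1] = 1
X[2] = 1

X = [1, 1, 1]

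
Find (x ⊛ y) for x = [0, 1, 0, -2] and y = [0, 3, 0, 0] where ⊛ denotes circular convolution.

(x ⊛ y)[n] = Σ(m=0 to 3) x[m] · y[(n-m) mod 4]

Computing each output sample:
(x ⊛ y)[0] = -6
(x ⊛ y)[1] = 0
(x ⊛ y)[2] = 3
(x ⊛ y)[3] = 0

x ⊛ y = [-6, 0, 3, 0]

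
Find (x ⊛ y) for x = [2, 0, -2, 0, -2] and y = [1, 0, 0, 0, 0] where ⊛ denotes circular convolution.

(x ⊛ y)[n] = Σ(m=0 to 4) x[m] · y[(n-m) mod 5]

Computing each output sample:
(x ⊛ y)[0] = 2
(x ⊛ y)[1] = 0
(x ⊛ y)[2] = -2
(x ⊛ y)[3] = 0
(x ⊛ y)[4] = -2

x ⊛ y = [2, 0, -2, 0, -2]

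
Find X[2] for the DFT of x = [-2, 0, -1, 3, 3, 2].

X[2] = Σ(n=0 to 5) x[n] · ω_6^(2n) where ω_6 = e^(-2πi/6)
= (-2)·ω_6^0 + (0)·ω_6^2 + (-1)·ω_6^4 + (3)·ω_6^6 + (3)·ω_6^8 + (2)·ω_6^10

X[2] = -1.0000-1.7321i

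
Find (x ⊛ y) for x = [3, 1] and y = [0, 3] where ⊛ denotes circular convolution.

(x ⊛ y)[n] = Σ(m=0 to 1) x[m] · y[(n-m) mod 2]

Computing each output sample:
(x ⊛ y)[0] = 3
(x ⊛ y)[1] = 9

x ⊛ y = [3, 9]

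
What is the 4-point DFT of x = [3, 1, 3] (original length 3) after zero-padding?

Original 3-point DFT: [7, 1.0000+1.7321i, 1.0000-1.7321i]
Zero-padded 4-point DFT provides frequency interpolation.

DFT_4([x, 0, ...]) = [7, -1i, 5, 1i]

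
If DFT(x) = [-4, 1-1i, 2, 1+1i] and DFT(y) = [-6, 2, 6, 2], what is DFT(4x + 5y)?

By linearity: DFT(4x + 5y) = 4·DFT(x) + 5·DFT(y)
= 4·[-4, 1-1i, 2, 1+1i] + 5·[-6, 2, 6, 2]

Computing element-wise:
Z[0] = 4·(-4) + 5·(-6) = -46
Z[1] = 4·(1-1i) + 5·(2) = 14-4i
Z[2] = 4·(2) + 5·(6) = 38
Z[3] = 4·(1+1i) + 5·(2) = 14+4i

DFT(4x + 5y) = 4·X + 5·Y = [-46, 14-4i, 38, 14+4i]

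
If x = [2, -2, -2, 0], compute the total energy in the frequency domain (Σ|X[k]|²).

Parseval: Σ|x[n]|² = (1/N)Σ|X[k]|², so Σ|X[k]|² = N·Σ|x[n]|² = 4·12.0000

Σ|X[k]|² = N·Σ|x[n]|² = 4·12.0000 = 48.0000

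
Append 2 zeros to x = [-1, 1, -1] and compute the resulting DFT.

Original 3-point DFT: [-1, -1.0000-1.7321i, -1.0000+1.7321i]
Zero-padded 5-point DFT provides frequency interpolation.

DFT_5([x, 0, ...]) = [-1, 0.1180-0.3633i, -2.1180-1.5388i, -2.1180+1.5388i, 0.1180+0.3633i]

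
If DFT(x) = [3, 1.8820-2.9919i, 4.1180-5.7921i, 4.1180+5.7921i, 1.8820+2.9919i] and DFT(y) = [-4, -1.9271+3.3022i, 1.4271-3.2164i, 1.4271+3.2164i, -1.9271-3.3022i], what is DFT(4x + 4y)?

By linearity: DFT(4x + 4y) = 4·DFT(x) + 4·DFT(y)
= 4·[3, 1.8820-2.9919i, 4.1180-5.7921i, 4.1180+5.7921i, 1.8820+2.9919i] + 4·[-4, -1.9271+3.3022i, 1.4271-3.2164i, 1.4271+3.2164i, -1.9271-3.3022i]

Computing element-wise:
Z[0] = 4·(3) + 4·(-4) = -4
Z[1] = 4·(1.8820-2.9919i) + 4·(-1.9271+3.3022i) = -0.1804+1.2412i
Z[2] = 4·(4.1180-5.7921i) + 4·(1.4271-3.2164i) = 22.1804-36.0340i
Z[3] = 4·(4.1180+5.7921i) + 4·(1.4271+3.2164i) = 22.1804+36.0340i
Z[4] = 4·(1.8820+2.9919i) + 4·(-1.9271-3.3022i) = -0.1804-1.2412i

DFT(4x + 4y) = 4·X + 4·Y = [-4, -0.1804+1.2412i, 22.1804-36.0340i, 22.1804+36.0340i, -0.1804-1.2412i]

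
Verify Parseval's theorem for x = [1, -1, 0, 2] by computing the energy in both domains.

Time domain:
Σ|x[n]|² = |1|² + |-1|² + |0|² + |2|² = 6.0000

Frequency domain:
(1/4)Σ|X[k]|² = (1/4)(|2|² + |1+3i|² + |0|² + |1-3i|²) = (1/4)·24.0000 = 6.0000

Both sides agree, confirming Parseval's theorem.

Σ|x[n]|² = (1/N)Σ|X[k]|² = 6.0000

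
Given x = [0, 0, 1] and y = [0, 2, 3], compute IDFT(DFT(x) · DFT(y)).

(x ⊛ y)[n] = Σ(m=0 to 2) x[m] · y[(n-m) mod 3]

Computing each output sample:
(x ⊛ y)[0] = 2
(x ⊛ y)[1] = 3
(x ⊛ y)[2] = 0

x ⊛ y = [2, 3, 0]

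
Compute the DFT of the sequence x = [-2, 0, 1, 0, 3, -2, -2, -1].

X[k] = Σ(n=0 to 7) x[n] · ω_8^(nk)
where ω_8 = e^(-2πi/8)

Computing each X[k]:
X[0] = -3
X[1] = -4.2929-5.1213i
X[2] = 2+1i
X[3] = -5.7071+0.8787i
X[4] = 3
X[5] = -5.7071-0.8787i
X[6] = 2-1i
X[7] = -4.2929+5.1213i

X = [-3, -4.2929-5.1213i, 2+1i, -5.7071+0.8787i, 3, -5.7071-0.8787i, 2-1i, -4.2929+5.1213i]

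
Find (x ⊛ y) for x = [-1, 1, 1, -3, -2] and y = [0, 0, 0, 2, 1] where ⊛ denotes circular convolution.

(x ⊛ y)[n] = Σ(m=0 to 4) x[m] · y[(n-m) mod 5]

Computing each output sample:
(x ⊛ y)[0] = 3
(x ⊛ y)[1] = -5
(x ⊛ y)[2] = -7
(x ⊛ y)[3] = -4
(x ⊛ y)[4] = 1

x ⊛ y = [3, -5, -7, -4, 1]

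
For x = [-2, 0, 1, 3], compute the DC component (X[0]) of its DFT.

X[0] = Σ(n=0 to 3) x[n] · ω_4^0 = Σ x[n]
= (-2) + (0) + (1) + (3)

X[0] = 2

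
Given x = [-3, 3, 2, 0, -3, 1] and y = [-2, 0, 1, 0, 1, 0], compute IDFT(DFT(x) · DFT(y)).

(x ⊛ y)[n] = Σ(m=0 to 5) x[m] · y[(n-m) mod 6]

Computing each output sample:
(x ⊛ y)[0] = 5
(x ⊛ y)[1] = -5
(x ⊛ y)[2] = -10
(x ⊛ y)[3] = 4
(x ⊛ y)[4] = 5
(x ⊛ y)[5] = 1

x ⊛ y = [5, -5, -10, 4, 5, 1]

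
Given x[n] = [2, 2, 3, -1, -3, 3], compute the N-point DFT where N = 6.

X[k] = Σ(n=0 to 5) x[n] · ω_6^(nk)
where ω_6 = e^(-2πi/6)

Computing each X[k]:
X[0] = 6
X[1] = 5.5000-4.3301i
X[2] = -1.5000+6.0622i
X[3] = -2
X[4] = -1.5000-6.0622i
X[5] = 5.5000+4.3301i

X = [6, 5.5000-4.3301i, -1.5000+6.0622i, -2, -1.5000-6.0622i, 5.5000+4.3301i]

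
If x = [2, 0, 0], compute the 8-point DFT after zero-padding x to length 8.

Original 3-point DFT: [2, 2, 2]
Zero-padded 8-point DFT provides frequency interpolation.

DFT_8([x, 0, ...]) = [2, 2, 2, 2, 2, 2, 2, 2]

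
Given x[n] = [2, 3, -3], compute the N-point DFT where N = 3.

X[k] = Σ(n=0 to 2) x[n] · ω_3^(nk)
where ω_3 = e^(-2πi/3)

Computing each X[k]:
X[0] = 2
X[1] = 2.0000-5.1962i
X[2] = 2.0000+5.1962i

X = [2, 2.0000-5.1962i, 2.0000+5.1962i]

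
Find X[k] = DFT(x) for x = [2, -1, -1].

X[k] = Σ(n=0 to 2) x[n] · ω_3^(nk)
where ω_3 = e^(-2πi/3)

Computing each X[k]:
X[0] = 0
X[1] = 3
X[2] = 3

X = [0, 3, 3]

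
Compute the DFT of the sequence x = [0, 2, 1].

X[k] = Σ(n=0 to 2) x[n] · ω_3^(nk)
where ω_3 = e^(-2πi/3)

Computing each X[k]:
X[0] = 3
X[1] = -1.5000-0.8660i
X[2] = -1.5000+0.8660i

X = [3, -1.5000-0.8660i, -1.5000+0.8660i]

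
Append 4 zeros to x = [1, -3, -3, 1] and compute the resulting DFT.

Original 4-point DFT: [-4, 4+4i, 0, 4-4i]
Zero-padded 8-point DFT provides frequency interpolation.

DFT_8([x, 0, ...]) = [-4, -1.8284+4.4142i, 4+4i, 3.8284-1.5858i, 0, 3.8284+1.5858i, 4-4i, -1.8284-4.4142i]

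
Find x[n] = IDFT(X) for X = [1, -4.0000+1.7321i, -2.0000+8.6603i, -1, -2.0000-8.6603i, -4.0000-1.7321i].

x[n] = (1/6) Σ(k=0 to 5) X[k] · e^(2πikn/6)

Computing each x[n]:
x[0] = -2
x[1] = -3
x[2] = 3
x[3] = 1
x[4] = -1
x[5] = 3

x = [-2, -3, 3, 1, -1, 3]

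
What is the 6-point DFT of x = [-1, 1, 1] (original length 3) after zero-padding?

Original 3-point DFT: [1, -2, -2]
Zero-padded 6-point DFT provides frequency interpolation.

DFT_6([x, 0, ...]) = [1, -1.0000-1.7321i, -2, -1, -2, -1.0000+1.7321i]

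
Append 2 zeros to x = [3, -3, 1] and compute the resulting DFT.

Original 3-point DFT: [1, 4.0000+3.4641i, 4.0000-3.4641i]
Zero-padded 5-point DFT provides frequency interpolation.

DFT_5([x, 0, ...]) = [1, 1.2639+2.2654i, 5.7361+2.7144i, 5.7361-2.7144i, 1.2639-2.2654i]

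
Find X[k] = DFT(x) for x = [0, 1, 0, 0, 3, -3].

X[k] = Σ(n=0 to 5) x[n] · ω_6^(nk)
where ω_6 = e^(-2πi/6)

Computing each X[k]:
X[0] = 1
X[1] = -2.5000-0.8660i
X[2] = -0.5000-6.0622i
X[3] = 5
X[4] = -0.5000+6.0622i
X[5] = -2.5000+0.8660i

X = [1, -2.5000-0.8660i, -0.5000-6.0622i, 5, -0.5000+6.0622i, -2.5000+0.8660i]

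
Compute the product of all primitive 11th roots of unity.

The primitive 11th roots of unity are ω_11^k for k coprime to 11: k ∈ {1, 2, 3, 4, 5, 6, 7, 8, 9, 10}
Their product equals the constant term of the cyclotomic polynomial Φ_11(x) up to sign.
For n ≥ 3, the product of all primitive nth roots of unity is 1. (For n=1 it is 1; for n=2 it is -1.)

1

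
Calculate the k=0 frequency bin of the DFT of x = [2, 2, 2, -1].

X[0] = Σ(n=0 to 3) x[n] · ω_4^0 = Σ x[n]
= (2) + (2) + (2) + (-1)

X[0] = 5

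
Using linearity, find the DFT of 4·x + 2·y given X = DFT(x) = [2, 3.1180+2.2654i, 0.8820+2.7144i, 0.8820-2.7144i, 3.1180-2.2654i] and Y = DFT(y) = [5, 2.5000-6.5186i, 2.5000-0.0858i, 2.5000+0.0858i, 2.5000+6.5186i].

By linearity: DFT(4x + 2y) = 4·DFT(x) + 2·DFT(y)
= 4·[2, 3.1180+2.2654i, 0.8820+2.7144i, 0.8820-2.7144i, 3.1180-2.2654i] + 2·[5, 2.5000-6.5186i, 2.5000-0.0858i, 2.5000+0.0858i, 2.5000+6.5186i]

Computing element-wise:
Z[0] = 4·(2) + 2·(5) = 18
Z[1] = 4·(3.1180+2.2654i) + 2·(2.5000-6.5186i) = 17.4720-3.9756i
Z[2] = 4·(0.8820+2.7144i) + 2·(2.5000-0.0858i) = 8.5280+10.6860i
Z[3] = 4·(0.8820-2.7144i) + 2·(2.5000+0.0858i) = 8.5280-10.6860i
Z[4] = 4·(3.1180-2.2654i) + 2·(2.5000+6.5186i) = 17.4720+3.9756i

DFT(4x + 2y) = 4·X + 2·Y = [18, 17.4720-3.9756i, 8.5280+10.6860i, 8.5280-10.6860i, 17.4720+3.9756i]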